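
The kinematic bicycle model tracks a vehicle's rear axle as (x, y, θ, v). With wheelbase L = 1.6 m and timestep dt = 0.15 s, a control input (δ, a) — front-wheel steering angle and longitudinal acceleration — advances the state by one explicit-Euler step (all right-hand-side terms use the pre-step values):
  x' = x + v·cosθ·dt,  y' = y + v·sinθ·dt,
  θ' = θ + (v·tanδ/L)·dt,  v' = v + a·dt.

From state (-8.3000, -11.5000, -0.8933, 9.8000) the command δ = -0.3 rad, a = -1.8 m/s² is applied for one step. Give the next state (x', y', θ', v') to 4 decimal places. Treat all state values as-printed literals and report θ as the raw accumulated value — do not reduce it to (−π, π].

(-7.3785, -12.6453, -1.1775, 9.5300)

x' = -8.3000 + 9.8000·cos(-0.8933)·0.15 = -7.3785
y' = -11.5000 + 9.8000·sin(-0.8933)·0.15 = -12.6453
θ' = -0.8933 + (9.8000/1.6)·tan(-0.3)·0.15 = -1.1775
v' = 9.8000 − 1.8000·0.15 = 9.5300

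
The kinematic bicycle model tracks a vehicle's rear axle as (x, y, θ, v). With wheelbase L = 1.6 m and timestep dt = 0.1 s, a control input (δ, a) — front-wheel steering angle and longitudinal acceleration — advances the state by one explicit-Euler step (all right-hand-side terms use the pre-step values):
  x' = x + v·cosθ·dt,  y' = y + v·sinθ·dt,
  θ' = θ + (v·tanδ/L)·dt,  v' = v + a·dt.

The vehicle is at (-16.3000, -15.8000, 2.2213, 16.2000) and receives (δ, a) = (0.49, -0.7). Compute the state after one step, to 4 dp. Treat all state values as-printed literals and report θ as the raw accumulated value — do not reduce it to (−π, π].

x' = -16.3000 + 16.2000·cos(2.2213)·0.1 = -17.2811
y' = -15.8000 + 16.2000·sin(2.2213)·0.1 = -14.5108
θ' = 2.2213 + (16.2000/1.6)·tan(0.49)·0.1 = 2.7614
v' = 16.2000 − 0.7000·0.1 = 16.1300

(-17.2811, -14.5108, 2.7614, 16.1300)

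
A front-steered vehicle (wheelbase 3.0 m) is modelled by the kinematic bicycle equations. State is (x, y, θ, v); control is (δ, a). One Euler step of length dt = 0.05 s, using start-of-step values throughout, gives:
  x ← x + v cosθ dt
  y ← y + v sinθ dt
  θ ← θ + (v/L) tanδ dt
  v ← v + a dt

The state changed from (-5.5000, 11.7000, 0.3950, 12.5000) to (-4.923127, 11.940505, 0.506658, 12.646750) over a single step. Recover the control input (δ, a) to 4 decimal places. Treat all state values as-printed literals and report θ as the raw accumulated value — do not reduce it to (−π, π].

a = (v'−v)/dt = (0.146750)/0.05 = 2.9350
Δθ = θ'−θ = 0.111658;  (v·dt/L) = 12.5000·0.05/3.0 = 0.208333
tan δ = Δθ·L/(v·dt) = 0.535958  →  δ = 0.4920

δ = 0.4920, a = 2.9350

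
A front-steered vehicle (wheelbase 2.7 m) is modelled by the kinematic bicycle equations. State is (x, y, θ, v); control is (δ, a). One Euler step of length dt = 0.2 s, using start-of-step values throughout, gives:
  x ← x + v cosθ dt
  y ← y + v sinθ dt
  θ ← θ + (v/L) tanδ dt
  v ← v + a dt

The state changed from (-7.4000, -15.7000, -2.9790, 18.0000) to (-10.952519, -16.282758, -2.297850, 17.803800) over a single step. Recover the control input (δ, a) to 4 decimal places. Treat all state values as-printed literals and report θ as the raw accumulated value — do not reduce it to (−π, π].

δ = 0.4723, a = -0.9810

a = (v'−v)/dt = (-0.196200)/0.2 = -0.9810
Δθ = θ'−θ = 0.681150;  (v·dt/L) = 18.0000·0.2/2.7 = 1.333333
tan δ = Δθ·L/(v·dt) = 0.510863  →  δ = 0.4723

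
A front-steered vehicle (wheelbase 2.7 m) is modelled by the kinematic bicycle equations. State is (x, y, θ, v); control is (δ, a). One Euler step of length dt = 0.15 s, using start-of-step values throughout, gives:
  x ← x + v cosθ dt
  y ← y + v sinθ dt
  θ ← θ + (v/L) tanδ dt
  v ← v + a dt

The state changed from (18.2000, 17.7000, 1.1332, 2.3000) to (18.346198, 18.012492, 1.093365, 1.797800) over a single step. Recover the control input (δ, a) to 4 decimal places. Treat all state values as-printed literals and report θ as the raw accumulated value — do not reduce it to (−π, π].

δ = -0.3022, a = -3.3480

a = (v'−v)/dt = (-0.502200)/0.15 = -3.3480
Δθ = θ'−θ = -0.039835;  (v·dt/L) = 2.3000·0.15/2.7 = 0.127778
tan δ = Δθ·L/(v·dt) = -0.311752  →  δ = -0.3022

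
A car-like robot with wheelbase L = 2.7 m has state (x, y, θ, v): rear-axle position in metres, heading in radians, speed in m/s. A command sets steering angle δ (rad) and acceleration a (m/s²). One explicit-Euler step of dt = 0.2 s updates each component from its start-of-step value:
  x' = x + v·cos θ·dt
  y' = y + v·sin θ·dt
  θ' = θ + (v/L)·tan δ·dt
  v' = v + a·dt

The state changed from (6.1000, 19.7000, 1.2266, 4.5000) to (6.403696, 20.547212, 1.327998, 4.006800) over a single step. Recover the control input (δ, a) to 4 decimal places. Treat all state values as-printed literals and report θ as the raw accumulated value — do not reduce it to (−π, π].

δ = 0.2953, a = -2.4660

a = (v'−v)/dt = (-0.493200)/0.2 = -2.4660
Δθ = θ'−θ = 0.101398;  (v·dt/L) = 4.5000·0.2/2.7 = 0.333333
tan δ = Δθ·L/(v·dt) = 0.304194  →  δ = 0.2953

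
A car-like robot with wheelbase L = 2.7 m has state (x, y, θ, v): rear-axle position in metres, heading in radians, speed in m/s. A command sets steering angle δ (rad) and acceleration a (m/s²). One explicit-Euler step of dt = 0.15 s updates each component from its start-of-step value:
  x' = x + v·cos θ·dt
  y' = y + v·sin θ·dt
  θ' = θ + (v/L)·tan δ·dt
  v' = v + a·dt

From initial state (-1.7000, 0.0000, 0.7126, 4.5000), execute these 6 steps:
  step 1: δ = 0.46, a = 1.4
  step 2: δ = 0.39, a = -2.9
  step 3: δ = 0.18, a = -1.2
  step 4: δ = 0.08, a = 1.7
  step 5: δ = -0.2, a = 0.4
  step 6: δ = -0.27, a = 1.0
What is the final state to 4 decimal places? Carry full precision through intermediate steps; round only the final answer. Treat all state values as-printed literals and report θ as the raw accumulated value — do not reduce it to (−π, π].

after step 1 (δ=0.46, a=1.4): (-1.189251, 0.441317, 0.836462, 4.710000)
after step 2 (δ=0.39, a=-2.9): (-0.715831, 0.965736, 0.944022, 4.275000)
after step 3 (δ=0.18, a=-1.2): (-0.339715, 1.485099, 0.987239, 4.095000)
after step 4 (δ=0.08, a=1.7): (-0.001266, 1.997696, 1.005478, 4.350000)
after step 5 (δ=-0.2, a=0.4): (0.348269, 2.548679, 0.956490, 4.410000)
after step 6 (δ=-0.27, a=1.0): (0.729552, 3.089239, 0.888684, 4.560000)

(0.7296, 3.0892, 0.8887, 4.5600)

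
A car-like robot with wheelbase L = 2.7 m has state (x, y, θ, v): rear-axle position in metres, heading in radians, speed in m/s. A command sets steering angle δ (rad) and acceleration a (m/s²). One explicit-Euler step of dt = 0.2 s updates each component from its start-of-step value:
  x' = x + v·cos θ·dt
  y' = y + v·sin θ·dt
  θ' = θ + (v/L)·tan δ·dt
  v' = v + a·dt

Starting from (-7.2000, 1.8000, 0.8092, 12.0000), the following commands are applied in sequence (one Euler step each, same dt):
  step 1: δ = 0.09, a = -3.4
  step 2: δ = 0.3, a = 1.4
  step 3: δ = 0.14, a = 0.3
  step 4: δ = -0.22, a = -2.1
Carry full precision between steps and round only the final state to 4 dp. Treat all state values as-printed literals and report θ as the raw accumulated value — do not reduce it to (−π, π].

after step 1 (δ=0.09, a=-3.4): (-5.543814, 3.536965, 0.889417, 11.320000)
after step 2 (δ=0.3, a=1.4): (-4.117799, 5.295424, 1.148801, 11.600000)
after step 3 (δ=0.14, a=0.3): (-3.167569, 7.411898, 1.269889, 11.660000)
after step 4 (δ=-0.22, a=-2.1): (-2.476396, 9.639117, 1.076748, 11.240000)

(-2.4764, 9.6391, 1.0767, 11.2400)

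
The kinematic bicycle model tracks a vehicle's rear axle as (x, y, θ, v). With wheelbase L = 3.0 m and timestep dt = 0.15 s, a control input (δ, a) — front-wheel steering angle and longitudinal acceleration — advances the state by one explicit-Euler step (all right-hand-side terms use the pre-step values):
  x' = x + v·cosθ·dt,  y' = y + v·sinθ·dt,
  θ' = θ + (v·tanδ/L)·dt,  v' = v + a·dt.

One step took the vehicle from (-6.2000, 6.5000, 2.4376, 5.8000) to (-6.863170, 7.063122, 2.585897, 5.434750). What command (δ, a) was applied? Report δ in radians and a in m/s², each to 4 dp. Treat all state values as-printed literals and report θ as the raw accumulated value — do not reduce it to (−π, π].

δ = 0.4727, a = -2.4350

a = (v'−v)/dt = (-0.365250)/0.15 = -2.4350
Δθ = θ'−θ = 0.148297;  (v·dt/L) = 5.8000·0.15/3.0 = 0.290000
tan δ = Δθ·L/(v·dt) = 0.511369  →  δ = 0.4727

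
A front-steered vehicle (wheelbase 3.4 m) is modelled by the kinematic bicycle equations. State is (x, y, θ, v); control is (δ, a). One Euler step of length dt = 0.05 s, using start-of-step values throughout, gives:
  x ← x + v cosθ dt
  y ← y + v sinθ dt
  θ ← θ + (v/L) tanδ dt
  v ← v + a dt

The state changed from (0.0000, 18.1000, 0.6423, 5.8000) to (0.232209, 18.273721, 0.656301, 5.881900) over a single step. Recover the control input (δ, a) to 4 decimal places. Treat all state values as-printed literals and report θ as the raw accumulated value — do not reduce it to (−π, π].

a = (v'−v)/dt = (0.081900)/0.05 = 1.6380
Δθ = θ'−θ = 0.014001;  (v·dt/L) = 5.8000·0.05/3.4 = 0.085294
tan δ = Δθ·L/(v·dt) = 0.164150  →  δ = 0.1627

δ = 0.1627, a = 1.6380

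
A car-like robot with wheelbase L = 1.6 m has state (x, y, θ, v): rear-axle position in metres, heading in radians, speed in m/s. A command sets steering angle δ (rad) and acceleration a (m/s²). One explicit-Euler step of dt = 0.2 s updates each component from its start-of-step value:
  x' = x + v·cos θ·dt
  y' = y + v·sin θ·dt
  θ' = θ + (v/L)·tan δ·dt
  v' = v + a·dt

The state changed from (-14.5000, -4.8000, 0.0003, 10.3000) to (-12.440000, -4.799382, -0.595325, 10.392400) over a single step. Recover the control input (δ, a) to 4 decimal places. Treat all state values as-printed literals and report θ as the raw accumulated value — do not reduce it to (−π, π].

a = (v'−v)/dt = (0.092400)/0.2 = 0.4620
Δθ = θ'−θ = -0.595625;  (v·dt/L) = 10.3000·0.2/1.6 = 1.287500
tan δ = Δθ·L/(v·dt) = -0.462621  →  δ = -0.4333

δ = -0.4333, a = 0.4620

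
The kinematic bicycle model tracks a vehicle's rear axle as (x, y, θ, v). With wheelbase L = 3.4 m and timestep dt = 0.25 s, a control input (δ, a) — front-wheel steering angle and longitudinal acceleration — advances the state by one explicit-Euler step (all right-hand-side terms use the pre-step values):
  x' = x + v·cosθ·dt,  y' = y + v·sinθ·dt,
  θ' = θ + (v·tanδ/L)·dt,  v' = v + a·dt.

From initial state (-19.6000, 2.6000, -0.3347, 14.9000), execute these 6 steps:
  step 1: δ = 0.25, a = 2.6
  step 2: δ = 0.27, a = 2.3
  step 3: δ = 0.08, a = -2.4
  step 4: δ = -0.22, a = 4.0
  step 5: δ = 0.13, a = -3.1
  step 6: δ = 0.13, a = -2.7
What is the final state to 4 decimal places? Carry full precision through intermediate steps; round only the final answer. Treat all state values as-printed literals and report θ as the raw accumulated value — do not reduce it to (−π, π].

after step 1 (δ=0.25, a=2.6): (-16.081704, 1.376390, -0.054950, 15.550000)
after step 2 (δ=0.27, a=2.3): (-12.200072, 1.162878, 0.261490, 16.125000)
after step 3 (δ=0.08, a=-2.4): (-8.305861, 2.205038, 0.356546, 15.525000)
after step 4 (δ=-0.22, a=4.0): (-4.668710, 3.559746, 0.101274, 16.525000)
after step 5 (δ=0.13, a=-3.1): (-0.558628, 3.977421, 0.260130, 15.750000)
after step 6 (δ=0.13, a=-2.7): (3.246401, 4.990170, 0.411535, 15.075000)

(3.2464, 4.9902, 0.4115, 15.0750)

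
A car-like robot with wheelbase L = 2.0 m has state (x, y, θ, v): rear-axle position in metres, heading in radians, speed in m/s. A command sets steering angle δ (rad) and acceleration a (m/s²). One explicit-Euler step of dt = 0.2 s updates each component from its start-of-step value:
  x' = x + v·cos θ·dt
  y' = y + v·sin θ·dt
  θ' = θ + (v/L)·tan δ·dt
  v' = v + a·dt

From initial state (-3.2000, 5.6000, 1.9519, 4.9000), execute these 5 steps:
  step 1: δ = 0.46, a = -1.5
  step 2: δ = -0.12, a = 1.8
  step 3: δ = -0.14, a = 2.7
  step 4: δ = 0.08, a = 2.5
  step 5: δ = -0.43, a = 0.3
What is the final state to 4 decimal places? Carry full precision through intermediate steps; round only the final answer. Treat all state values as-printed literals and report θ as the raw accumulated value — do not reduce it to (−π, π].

after step 1 (δ=0.46, a=-1.5): (-3.564506, 6.509690, 2.194670, 4.600000)
after step 2 (δ=-0.12, a=1.8): (-4.101955, 7.256382, 2.139203, 4.960000)
after step 3 (δ=-0.14, a=2.7): (-4.635939, 8.092399, 2.069306, 5.500000)
after step 4 (δ=0.08, a=2.5): (-5.161868, 9.058525, 2.113400, 6.000000)
after step 5 (δ=-0.43, a=0.3): (-5.781509, 10.086165, 1.838228, 6.060000)

(-5.7815, 10.0862, 1.8382, 6.0600)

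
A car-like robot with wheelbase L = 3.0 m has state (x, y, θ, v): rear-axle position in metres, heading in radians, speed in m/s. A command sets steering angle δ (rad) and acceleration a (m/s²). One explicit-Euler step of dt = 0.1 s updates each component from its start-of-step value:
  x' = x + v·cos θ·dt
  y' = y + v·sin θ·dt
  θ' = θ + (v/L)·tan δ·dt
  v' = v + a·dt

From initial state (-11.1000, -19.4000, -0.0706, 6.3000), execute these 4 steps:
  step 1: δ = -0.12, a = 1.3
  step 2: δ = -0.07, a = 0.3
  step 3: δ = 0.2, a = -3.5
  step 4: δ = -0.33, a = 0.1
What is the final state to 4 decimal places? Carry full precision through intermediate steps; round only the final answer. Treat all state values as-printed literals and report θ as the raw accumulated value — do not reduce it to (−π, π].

after step 1 (δ=-0.12, a=1.3): (-10.471569, -19.444441, -0.095922, 6.430000)
after step 2 (δ=-0.07, a=0.3): (-9.831525, -19.506024, -0.110950, 6.460000)
after step 3 (δ=0.2, a=-3.5): (-9.189497, -19.577551, -0.067299, 6.110000)
after step 4 (δ=-0.33, a=0.1): (-8.579880, -19.618639, -0.137060, 6.120000)

(-8.5799, -19.6186, -0.1371, 6.1200)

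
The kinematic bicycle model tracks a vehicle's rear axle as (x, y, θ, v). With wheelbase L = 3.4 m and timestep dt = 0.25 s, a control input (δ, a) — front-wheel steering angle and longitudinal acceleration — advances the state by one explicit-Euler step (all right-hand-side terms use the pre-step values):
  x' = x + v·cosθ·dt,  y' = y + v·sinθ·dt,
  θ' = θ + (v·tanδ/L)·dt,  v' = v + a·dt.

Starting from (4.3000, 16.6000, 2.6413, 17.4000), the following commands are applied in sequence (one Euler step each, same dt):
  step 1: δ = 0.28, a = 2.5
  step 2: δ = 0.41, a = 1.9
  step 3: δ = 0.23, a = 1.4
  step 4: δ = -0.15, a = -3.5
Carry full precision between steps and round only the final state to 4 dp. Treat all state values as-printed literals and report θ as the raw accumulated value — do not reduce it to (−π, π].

after step 1 (δ=0.28, a=2.5): (0.483126, 18.686618, 3.009200, 18.025000)
after step 2 (δ=0.41, a=1.9): (-3.983689, 19.281470, 3.585247, 18.500000)
after step 3 (δ=0.23, a=1.4): (-8.160940, 17.296223, 3.903750, 18.850000)
after step 4 (δ=-0.15, a=-3.5): (-11.569716, 14.042318, 3.694273, 17.975000)

(-11.5697, 14.0423, 3.6943, 17.9750)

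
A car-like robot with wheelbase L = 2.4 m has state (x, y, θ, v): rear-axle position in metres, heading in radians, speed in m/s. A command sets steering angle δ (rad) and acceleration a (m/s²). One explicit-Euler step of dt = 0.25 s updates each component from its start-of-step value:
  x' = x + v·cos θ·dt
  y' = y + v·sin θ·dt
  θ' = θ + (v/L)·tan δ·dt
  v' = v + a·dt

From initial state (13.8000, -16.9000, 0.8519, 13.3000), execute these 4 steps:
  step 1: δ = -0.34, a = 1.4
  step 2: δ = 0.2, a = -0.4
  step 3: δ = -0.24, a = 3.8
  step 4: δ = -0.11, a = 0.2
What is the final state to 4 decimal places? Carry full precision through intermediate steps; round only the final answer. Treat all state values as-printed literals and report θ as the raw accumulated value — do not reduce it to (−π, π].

after step 1 (δ=-0.34, a=1.4): (15.989694, -14.397828, 0.361827, 13.650000)
after step 2 (δ=0.2, a=-0.4): (19.181240, -13.189859, 0.650055, 13.550000)
after step 3 (δ=-0.24, a=3.8): (21.877860, -11.139641, 0.304648, 14.500000)
after step 4 (δ=-0.11, a=0.2): (25.335939, -10.052295, 0.137829, 14.550000)

(25.3359, -10.0523, 0.1378, 14.5500)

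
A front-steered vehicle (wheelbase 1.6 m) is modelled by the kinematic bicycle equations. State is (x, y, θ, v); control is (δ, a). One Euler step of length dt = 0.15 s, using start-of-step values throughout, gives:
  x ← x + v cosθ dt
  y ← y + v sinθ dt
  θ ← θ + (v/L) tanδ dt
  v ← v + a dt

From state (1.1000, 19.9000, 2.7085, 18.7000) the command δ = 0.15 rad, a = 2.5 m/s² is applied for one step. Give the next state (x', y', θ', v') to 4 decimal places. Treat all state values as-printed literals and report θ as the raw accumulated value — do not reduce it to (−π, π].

(-1.4460, 21.0772, 2.9735, 19.0750)

x' = 1.1000 + 18.7000·cos(2.7085)·0.15 = -1.4460
y' = 19.9000 + 18.7000·sin(2.7085)·0.15 = 21.0772
θ' = 2.7085 + (18.7000/1.6)·tan(0.15)·0.15 = 2.9735
v' = 18.7000 + 2.5000·0.15 = 19.0750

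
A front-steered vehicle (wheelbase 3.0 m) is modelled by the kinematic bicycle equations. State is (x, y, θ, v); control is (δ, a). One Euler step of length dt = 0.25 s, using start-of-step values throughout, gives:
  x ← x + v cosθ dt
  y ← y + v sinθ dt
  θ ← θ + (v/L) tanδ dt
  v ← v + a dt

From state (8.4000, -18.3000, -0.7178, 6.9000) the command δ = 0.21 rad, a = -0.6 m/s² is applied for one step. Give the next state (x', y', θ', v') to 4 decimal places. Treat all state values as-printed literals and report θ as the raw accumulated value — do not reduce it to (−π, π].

x' = 8.4000 + 6.9000·cos(-0.7178)·0.25 = 9.6994
y' = -18.3000 + 6.9000·sin(-0.7178)·0.25 = -19.4346
θ' = -0.7178 + (6.9000/3.0)·tan(0.21)·0.25 = -0.5952
v' = 6.9000 − 0.6000·0.25 = 6.7500

(9.6994, -19.4346, -0.5952, 6.7500)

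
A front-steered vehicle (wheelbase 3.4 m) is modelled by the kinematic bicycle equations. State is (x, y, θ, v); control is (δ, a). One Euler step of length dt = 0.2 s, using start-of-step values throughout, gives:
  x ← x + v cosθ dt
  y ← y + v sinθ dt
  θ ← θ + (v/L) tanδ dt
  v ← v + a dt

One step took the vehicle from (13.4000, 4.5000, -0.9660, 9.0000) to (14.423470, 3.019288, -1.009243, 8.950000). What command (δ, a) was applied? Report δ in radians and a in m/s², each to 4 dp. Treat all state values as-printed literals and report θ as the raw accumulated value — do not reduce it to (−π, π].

a = (v'−v)/dt = (-0.050000)/0.2 = -0.2500
Δθ = θ'−θ = -0.043243;  (v·dt/L) = 9.0000·0.2/3.4 = 0.529412
tan δ = Δθ·L/(v·dt) = -0.081681  →  δ = -0.0815

δ = -0.0815, a = -0.2500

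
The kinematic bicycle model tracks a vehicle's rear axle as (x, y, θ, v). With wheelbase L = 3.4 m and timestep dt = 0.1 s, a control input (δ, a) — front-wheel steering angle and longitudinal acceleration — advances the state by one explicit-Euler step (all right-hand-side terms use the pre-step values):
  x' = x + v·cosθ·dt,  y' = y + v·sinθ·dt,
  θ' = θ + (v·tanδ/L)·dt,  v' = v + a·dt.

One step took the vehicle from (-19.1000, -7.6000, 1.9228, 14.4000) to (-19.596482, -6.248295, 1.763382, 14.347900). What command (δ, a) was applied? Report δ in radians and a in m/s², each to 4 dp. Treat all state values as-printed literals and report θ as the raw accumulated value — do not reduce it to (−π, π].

δ = -0.3600, a = -0.5210

a = (v'−v)/dt = (-0.052100)/0.1 = -0.5210
Δθ = θ'−θ = -0.159418;  (v·dt/L) = 14.4000·0.1/3.4 = 0.423529
tan δ = Δθ·L/(v·dt) = -0.376404  →  δ = -0.3600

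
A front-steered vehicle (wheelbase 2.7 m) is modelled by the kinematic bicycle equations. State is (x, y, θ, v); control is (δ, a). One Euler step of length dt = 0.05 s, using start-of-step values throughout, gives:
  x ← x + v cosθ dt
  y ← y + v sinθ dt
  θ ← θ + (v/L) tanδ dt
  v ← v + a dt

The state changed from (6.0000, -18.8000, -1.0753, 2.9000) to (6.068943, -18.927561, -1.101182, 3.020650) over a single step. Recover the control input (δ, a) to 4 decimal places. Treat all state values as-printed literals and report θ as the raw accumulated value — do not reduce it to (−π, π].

a = (v'−v)/dt = (0.120650)/0.05 = 2.4130
Δθ = θ'−θ = -0.025882;  (v·dt/L) = 2.9000·0.05/2.7 = 0.053704
tan δ = Δθ·L/(v·dt) = -0.481941  →  δ = -0.4491

δ = -0.4491, a = 2.4130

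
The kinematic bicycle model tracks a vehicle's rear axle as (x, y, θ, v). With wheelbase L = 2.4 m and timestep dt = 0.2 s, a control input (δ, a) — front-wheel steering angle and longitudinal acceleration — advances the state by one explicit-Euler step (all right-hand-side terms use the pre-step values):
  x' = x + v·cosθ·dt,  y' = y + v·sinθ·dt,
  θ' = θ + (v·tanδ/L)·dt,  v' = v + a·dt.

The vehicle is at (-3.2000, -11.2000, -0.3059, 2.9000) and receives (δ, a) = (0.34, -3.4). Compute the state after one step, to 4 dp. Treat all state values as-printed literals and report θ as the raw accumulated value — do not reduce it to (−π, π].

(-2.6469, -11.3747, -0.2204, 2.2200)

x' = -3.2000 + 2.9000·cos(-0.3059)·0.2 = -2.6469
y' = -11.2000 + 2.9000·sin(-0.3059)·0.2 = -11.3747
θ' = -0.3059 + (2.9000/2.4)·tan(0.34)·0.2 = -0.2204
v' = 2.9000 − 3.4000·0.2 = 2.2200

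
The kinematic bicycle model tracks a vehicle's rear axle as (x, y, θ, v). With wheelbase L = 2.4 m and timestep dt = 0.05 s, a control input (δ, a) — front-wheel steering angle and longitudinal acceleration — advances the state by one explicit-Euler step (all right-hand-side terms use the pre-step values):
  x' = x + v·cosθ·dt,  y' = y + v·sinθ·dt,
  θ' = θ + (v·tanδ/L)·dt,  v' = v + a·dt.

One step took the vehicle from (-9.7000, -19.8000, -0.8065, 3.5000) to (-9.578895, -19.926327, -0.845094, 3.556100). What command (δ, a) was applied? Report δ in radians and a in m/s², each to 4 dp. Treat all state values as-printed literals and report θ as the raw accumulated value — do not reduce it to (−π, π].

a = (v'−v)/dt = (0.056100)/0.05 = 1.1220
Δθ = θ'−θ = -0.038594;  (v·dt/L) = 3.5000·0.05/2.4 = 0.072917
tan δ = Δθ·L/(v·dt) = -0.529289  →  δ = -0.4868

δ = -0.4868, a = 1.1220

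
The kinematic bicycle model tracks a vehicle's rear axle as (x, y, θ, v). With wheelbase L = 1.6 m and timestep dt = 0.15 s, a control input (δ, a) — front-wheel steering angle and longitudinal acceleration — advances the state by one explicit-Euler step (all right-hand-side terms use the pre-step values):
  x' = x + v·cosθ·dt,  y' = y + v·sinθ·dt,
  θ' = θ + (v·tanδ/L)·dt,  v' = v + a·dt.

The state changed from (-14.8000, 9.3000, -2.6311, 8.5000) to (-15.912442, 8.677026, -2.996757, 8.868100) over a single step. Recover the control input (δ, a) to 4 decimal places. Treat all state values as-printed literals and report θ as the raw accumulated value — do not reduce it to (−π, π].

a = (v'−v)/dt = (0.368100)/0.15 = 2.4540
Δθ = θ'−θ = -0.365657;  (v·dt/L) = 8.5000·0.15/1.6 = 0.796875
tan δ = Δθ·L/(v·dt) = -0.458864  →  δ = -0.4302

δ = -0.4302, a = 2.4540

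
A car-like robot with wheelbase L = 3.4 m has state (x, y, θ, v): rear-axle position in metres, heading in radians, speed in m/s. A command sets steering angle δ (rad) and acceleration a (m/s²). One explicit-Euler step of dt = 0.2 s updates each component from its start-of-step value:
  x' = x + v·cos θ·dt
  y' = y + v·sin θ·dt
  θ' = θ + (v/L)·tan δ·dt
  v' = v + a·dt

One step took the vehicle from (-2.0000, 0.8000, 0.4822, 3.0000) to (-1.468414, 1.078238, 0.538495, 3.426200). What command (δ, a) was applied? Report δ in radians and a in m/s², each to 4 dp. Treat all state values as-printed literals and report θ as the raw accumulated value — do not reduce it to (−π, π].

a = (v'−v)/dt = (0.426200)/0.2 = 2.1310
Δθ = θ'−θ = 0.056295;  (v·dt/L) = 3.0000·0.2/3.4 = 0.176471
tan δ = Δθ·L/(v·dt) = 0.319005  →  δ = 0.3088

δ = 0.3088, a = 2.1310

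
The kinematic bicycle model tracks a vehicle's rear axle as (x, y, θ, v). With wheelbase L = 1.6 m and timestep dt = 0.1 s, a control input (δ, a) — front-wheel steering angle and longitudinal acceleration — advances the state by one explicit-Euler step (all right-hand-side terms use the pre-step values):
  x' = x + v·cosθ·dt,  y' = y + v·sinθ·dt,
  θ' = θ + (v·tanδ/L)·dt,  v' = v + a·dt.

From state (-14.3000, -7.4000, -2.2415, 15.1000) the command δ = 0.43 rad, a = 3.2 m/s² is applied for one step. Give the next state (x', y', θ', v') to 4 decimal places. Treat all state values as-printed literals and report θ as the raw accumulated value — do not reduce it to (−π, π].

x' = -14.3000 + 15.1000·cos(-2.2415)·0.1 = -15.2385
y' = -7.4000 + 15.1000·sin(-2.2415)·0.1 = -8.5829
θ' = -2.2415 + (15.1000/1.6)·tan(0.43)·0.1 = -1.8087
v' = 15.1000 + 3.2000·0.1 = 15.4200

(-15.2385, -8.5829, -1.8087, 15.4200)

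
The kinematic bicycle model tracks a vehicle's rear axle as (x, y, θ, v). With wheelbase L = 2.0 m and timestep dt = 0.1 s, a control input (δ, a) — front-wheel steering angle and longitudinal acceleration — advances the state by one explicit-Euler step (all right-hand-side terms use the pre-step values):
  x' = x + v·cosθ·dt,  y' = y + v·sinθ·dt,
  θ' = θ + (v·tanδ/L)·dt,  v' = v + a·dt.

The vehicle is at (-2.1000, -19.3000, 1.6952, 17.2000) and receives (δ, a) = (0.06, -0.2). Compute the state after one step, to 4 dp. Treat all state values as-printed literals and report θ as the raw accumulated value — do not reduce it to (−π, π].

(-2.3134, -17.5933, 1.7469, 17.1800)

x' = -2.1000 + 17.2000·cos(1.6952)·0.1 = -2.3134
y' = -19.3000 + 17.2000·sin(1.6952)·0.1 = -17.5933
θ' = 1.6952 + (17.2000/2.0)·tan(0.06)·0.1 = 1.7469
v' = 17.2000 − 0.2000·0.1 = 17.1800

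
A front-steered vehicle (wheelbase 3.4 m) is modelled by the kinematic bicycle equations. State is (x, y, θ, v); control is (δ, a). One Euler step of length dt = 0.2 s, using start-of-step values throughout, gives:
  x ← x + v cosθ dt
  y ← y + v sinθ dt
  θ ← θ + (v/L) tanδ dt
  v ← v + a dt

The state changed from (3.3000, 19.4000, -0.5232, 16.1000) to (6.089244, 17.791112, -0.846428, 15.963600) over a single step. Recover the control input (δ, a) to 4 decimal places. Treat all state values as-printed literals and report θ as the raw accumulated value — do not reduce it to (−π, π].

a = (v'−v)/dt = (-0.136400)/0.2 = -0.6820
Δθ = θ'−θ = -0.323228;  (v·dt/L) = 16.1000·0.2/3.4 = 0.947059
tan δ = Δθ·L/(v·dt) = -0.341297  →  δ = -0.3289

δ = -0.3289, a = -0.6820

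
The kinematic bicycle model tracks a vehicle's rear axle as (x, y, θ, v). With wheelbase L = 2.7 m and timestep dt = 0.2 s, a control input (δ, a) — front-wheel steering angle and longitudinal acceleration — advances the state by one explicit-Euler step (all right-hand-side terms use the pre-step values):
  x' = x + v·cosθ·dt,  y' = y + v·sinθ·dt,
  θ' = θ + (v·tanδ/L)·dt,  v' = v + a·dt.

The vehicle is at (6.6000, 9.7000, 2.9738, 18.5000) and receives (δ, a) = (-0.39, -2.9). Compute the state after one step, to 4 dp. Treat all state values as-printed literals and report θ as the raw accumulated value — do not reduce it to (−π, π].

(2.9520, 10.3179, 2.4105, 17.9200)

x' = 6.6000 + 18.5000·cos(2.9738)·0.2 = 2.9520
y' = 9.7000 + 18.5000·sin(2.9738)·0.2 = 10.3179
θ' = 2.9738 + (18.5000/2.7)·tan(-0.39)·0.2 = 2.4105
v' = 18.5000 − 2.9000·0.2 = 17.9200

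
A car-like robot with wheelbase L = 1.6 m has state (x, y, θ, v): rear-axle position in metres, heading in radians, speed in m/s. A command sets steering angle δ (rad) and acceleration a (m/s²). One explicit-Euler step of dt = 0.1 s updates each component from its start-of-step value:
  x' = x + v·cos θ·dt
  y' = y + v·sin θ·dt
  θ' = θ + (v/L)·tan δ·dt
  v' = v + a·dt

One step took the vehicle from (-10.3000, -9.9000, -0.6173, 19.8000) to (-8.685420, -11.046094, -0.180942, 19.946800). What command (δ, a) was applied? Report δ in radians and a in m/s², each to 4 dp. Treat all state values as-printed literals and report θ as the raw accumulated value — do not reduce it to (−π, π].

a = (v'−v)/dt = (0.146800)/0.1 = 1.4680
Δθ = θ'−θ = 0.436358;  (v·dt/L) = 19.8000·0.1/1.6 = 1.237500
tan δ = Δθ·L/(v·dt) = 0.352613  →  δ = 0.3390

δ = 0.3390, a = 1.4680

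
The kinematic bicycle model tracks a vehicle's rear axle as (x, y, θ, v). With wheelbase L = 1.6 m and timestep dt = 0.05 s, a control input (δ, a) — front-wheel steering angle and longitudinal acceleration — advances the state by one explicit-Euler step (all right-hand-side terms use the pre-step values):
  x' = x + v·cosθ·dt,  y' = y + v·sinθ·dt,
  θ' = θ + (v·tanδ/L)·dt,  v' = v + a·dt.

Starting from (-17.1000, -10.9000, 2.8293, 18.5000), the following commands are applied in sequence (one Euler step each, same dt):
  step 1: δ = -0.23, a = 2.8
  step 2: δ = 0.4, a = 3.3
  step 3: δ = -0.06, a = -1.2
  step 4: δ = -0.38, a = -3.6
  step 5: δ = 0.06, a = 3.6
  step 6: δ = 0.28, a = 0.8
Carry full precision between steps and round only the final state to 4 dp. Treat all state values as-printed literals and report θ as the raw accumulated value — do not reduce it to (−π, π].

after step 1 (δ=-0.23, a=2.8): (-17.980259, -10.615802, 2.693936, 18.640000)
after step 2 (δ=0.4, a=3.3): (-18.820424, -10.212382, 2.940213, 18.805000)
after step 3 (δ=-0.06, a=-1.2): (-19.741673, -10.024311, 2.904911, 18.745000)
after step 4 (δ=-0.38, a=-3.6): (-20.652793, -9.804547, 2.670943, 18.565000)
after step 5 (δ=0.06, a=3.6): (-21.480118, -9.383618, 2.705794, 18.745000)
after step 6 (δ=0.28, a=0.8): (-22.329766, -8.987972, 2.874238, 18.785000)

(-22.3298, -8.9880, 2.8742, 18.7850)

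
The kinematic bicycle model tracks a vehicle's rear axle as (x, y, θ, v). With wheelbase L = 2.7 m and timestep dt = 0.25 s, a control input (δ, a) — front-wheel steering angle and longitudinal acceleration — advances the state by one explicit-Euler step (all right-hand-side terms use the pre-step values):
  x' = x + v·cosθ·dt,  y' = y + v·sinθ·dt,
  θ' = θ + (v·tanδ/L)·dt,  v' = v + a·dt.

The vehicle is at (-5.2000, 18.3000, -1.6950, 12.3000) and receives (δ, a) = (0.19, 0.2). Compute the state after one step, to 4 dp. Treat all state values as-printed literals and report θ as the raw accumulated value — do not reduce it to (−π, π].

x' = -5.2000 + 12.3000·cos(-1.6950)·0.25 = -5.5809
y' = 18.3000 + 12.3000·sin(-1.6950)·0.25 = 15.2487
θ' = -1.6950 + (12.3000/2.7)·tan(0.19)·0.25 = -1.4760
v' = 12.3000 + 0.2000·0.25 = 12.3500

(-5.5809, 15.2487, -1.4760, 12.3500)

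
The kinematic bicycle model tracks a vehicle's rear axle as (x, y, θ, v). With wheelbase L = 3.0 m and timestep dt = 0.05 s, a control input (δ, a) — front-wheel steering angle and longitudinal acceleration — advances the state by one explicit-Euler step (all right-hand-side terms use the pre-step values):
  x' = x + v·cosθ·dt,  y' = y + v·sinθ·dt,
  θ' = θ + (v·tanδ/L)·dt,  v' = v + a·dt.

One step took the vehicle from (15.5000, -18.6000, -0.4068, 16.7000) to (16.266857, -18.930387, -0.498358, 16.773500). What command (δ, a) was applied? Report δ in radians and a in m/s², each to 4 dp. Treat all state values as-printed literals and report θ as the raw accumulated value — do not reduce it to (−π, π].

δ = -0.3178, a = 1.4700

a = (v'−v)/dt = (0.073500)/0.05 = 1.4700
Δθ = θ'−θ = -0.091558;  (v·dt/L) = 16.7000·0.05/3.0 = 0.278333
tan δ = Δθ·L/(v·dt) = -0.328951  →  δ = -0.3178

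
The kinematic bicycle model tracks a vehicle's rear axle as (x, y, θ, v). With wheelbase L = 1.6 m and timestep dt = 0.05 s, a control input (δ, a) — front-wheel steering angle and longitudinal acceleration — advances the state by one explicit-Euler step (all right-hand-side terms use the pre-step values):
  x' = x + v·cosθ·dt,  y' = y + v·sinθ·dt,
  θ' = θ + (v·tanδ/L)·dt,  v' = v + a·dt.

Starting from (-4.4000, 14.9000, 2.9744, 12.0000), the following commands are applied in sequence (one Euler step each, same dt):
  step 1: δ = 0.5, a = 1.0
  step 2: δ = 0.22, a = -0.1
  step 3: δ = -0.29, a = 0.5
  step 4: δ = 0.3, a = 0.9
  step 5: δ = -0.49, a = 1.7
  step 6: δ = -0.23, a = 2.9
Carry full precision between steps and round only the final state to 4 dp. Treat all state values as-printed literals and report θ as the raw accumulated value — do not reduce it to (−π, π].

(-8.0041, 14.8680, 2.9766, 12.3450)

after step 1 (δ=0.5, a=1.0): (-4.991634, 14.999849, 3.179263, 12.050000)
after step 2 (δ=0.22, a=-0.1): (-5.593706, 14.977158, 3.263470, 12.045000)
after step 3 (δ=-0.29, a=0.5): (-6.191489, 14.903938, 3.151146, 12.070000)
after step 4 (δ=0.3, a=0.9): (-6.794961, 14.898173, 3.267823, 12.115000)
after step 5 (δ=-0.49, a=1.7): (-7.395891, 14.821912, 3.065886, 12.200000)
after step 6 (δ=-0.23, a=2.9): (-8.004144, 14.868049, 2.976619, 12.345000)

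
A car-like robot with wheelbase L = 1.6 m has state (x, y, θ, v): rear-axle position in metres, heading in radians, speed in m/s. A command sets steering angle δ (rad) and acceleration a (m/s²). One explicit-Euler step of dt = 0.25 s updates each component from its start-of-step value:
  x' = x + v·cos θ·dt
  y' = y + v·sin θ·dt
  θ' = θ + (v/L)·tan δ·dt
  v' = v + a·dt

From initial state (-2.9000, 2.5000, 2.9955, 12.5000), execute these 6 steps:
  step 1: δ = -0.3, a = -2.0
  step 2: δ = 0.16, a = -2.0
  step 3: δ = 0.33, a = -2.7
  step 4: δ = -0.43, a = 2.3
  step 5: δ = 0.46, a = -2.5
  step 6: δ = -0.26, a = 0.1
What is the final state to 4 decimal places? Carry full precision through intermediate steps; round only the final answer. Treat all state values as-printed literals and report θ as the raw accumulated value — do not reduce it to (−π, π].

after step 1 (δ=-0.3, a=-2.0): (-5.991711, 2.954917, 2.391328, 12.000000)
after step 2 (δ=0.16, a=-2.0): (-8.186235, 5.000415, 2.693914, 11.500000)
after step 3 (δ=0.33, a=-2.7): (-10.777917, 6.244928, 3.309388, 10.825000)
after step 4 (δ=-0.43, a=2.3): (-13.446158, 5.792958, 2.533674, 11.400000)
after step 5 (δ=0.46, a=-2.5): (-15.785548, 7.420765, 3.416192, 10.775000)
after step 6 (δ=-0.26, a=0.1): (-18.378374, 6.690324, 2.968320, 10.800000)

(-18.3784, 6.6903, 2.9683, 10.8000)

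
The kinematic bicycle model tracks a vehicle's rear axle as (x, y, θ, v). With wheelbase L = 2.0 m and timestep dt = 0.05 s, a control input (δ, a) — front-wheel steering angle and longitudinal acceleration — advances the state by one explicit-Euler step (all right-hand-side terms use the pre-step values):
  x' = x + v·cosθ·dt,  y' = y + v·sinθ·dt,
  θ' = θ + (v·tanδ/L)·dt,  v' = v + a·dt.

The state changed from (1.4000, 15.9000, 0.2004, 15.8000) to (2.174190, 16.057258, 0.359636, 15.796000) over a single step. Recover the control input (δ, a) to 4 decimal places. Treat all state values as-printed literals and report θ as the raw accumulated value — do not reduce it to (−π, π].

a = (v'−v)/dt = (-0.004000)/0.05 = -0.0800
Δθ = θ'−θ = 0.159236;  (v·dt/L) = 15.8000·0.05/2.0 = 0.395000
tan δ = Δθ·L/(v·dt) = 0.403129  →  δ = 0.3832

δ = 0.3832, a = -0.0800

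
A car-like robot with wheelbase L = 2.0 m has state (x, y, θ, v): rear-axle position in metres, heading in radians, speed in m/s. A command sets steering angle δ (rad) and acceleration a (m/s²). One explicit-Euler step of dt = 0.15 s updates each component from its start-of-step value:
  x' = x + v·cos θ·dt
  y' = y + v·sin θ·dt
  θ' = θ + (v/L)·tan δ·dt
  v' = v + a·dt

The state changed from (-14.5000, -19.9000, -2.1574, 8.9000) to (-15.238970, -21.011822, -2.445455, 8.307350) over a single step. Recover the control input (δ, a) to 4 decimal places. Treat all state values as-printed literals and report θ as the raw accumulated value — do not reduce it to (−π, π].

δ = -0.4074, a = -3.9510

a = (v'−v)/dt = (-0.592650)/0.15 = -3.9510
Δθ = θ'−θ = -0.288055;  (v·dt/L) = 8.9000·0.15/2.0 = 0.667500
tan δ = Δθ·L/(v·dt) = -0.431543  →  δ = -0.4074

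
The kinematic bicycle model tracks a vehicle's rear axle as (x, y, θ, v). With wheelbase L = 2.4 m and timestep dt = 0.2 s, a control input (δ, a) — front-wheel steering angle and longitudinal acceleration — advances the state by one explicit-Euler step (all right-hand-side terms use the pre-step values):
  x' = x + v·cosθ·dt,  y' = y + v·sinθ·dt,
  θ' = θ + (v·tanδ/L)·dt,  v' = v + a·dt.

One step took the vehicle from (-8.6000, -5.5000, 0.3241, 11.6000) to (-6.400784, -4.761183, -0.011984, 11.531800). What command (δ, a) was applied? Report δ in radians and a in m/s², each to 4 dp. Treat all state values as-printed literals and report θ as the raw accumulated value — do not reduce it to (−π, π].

a = (v'−v)/dt = (-0.068200)/0.2 = -0.3410
Δθ = θ'−θ = -0.336084;  (v·dt/L) = 11.6000·0.2/2.4 = 0.966667
tan δ = Δθ·L/(v·dt) = -0.347673  →  δ = -0.3346

δ = -0.3346, a = -0.3410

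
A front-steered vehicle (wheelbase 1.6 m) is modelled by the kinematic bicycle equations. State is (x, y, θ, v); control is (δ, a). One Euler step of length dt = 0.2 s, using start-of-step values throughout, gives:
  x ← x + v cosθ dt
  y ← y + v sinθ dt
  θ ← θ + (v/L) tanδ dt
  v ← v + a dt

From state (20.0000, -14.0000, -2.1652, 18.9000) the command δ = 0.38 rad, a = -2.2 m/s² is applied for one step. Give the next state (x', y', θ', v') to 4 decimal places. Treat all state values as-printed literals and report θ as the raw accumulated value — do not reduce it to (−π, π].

x' = 20.0000 + 18.9000·cos(-2.1652)·0.2 = 17.8831
y' = -14.0000 + 18.9000·sin(-2.1652)·0.2 = -17.1317
θ' = -2.1652 + (18.9000/1.6)·tan(0.38)·0.2 = -1.2216
v' = 18.9000 − 2.2000·0.2 = 18.4600

(17.8831, -17.1317, -1.2216, 18.4600)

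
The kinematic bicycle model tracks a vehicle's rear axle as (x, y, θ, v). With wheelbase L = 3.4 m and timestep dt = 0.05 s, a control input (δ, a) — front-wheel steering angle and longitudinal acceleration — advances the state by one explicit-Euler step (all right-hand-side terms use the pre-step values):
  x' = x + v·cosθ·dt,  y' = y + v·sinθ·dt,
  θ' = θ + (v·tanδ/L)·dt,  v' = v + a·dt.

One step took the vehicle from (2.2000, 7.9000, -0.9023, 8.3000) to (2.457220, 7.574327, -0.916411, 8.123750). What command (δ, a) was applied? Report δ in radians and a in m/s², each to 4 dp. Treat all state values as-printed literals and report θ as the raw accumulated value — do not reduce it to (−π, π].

δ = -0.1151, a = -3.5250

a = (v'−v)/dt = (-0.176250)/0.05 = -3.5250
Δθ = θ'−θ = -0.014111;  (v·dt/L) = 8.3000·0.05/3.4 = 0.122059
tan δ = Δθ·L/(v·dt) = -0.115608  →  δ = -0.1151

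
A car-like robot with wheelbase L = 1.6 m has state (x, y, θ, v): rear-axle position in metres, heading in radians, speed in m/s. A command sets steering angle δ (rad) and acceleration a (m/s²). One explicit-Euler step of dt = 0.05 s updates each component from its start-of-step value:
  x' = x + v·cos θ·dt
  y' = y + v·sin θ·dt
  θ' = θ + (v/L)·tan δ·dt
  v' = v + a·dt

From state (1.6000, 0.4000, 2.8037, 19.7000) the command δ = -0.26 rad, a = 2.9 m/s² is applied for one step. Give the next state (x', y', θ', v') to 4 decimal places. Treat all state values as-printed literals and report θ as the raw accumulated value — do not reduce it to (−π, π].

(0.6707, 0.7265, 2.6399, 19.8450)

x' = 1.6000 + 19.7000·cos(2.8037)·0.05 = 0.6707
y' = 0.4000 + 19.7000·sin(2.8037)·0.05 = 0.7265
θ' = 2.8037 + (19.7000/1.6)·tan(-0.26)·0.05 = 2.6399
v' = 19.7000 + 2.9000·0.05 = 19.8450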